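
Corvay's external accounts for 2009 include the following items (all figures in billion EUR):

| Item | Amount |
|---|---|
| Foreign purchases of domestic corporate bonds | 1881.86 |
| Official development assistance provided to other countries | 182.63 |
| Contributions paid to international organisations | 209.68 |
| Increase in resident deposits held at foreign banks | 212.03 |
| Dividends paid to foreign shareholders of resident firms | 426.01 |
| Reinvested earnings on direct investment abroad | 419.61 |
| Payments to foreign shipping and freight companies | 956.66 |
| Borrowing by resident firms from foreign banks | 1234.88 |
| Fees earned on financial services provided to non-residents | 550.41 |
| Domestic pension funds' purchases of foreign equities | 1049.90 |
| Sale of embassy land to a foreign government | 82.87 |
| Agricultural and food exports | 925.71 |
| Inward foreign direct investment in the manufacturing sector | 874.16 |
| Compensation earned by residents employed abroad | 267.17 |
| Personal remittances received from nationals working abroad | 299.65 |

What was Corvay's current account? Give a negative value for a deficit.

Goods: 925.71
Services: -956.66 + 550.41 = -406.25
Primary income: 419.61 + 267.17 - 426.01 = 260.77
Secondary income: -209.68 + 299.65 - 182.63 = -92.66
Current account = 925.71 + (-406.25) + 260.77 + (-92.66) = 687.57
(Excluded from the current account — financial account: foreign purchases of domestic corporate bonds 1881.86, increase in resident deposits held at foreign banks 212.03, borrowing by resident firms from foreign banks 1234.88, domestic pension funds' purchases of foreign equities 1049.90, inward foreign direct investment in the manufacturing sector 874.16; capital account: sale of embassy land to a foreign government 82.87.)

687.57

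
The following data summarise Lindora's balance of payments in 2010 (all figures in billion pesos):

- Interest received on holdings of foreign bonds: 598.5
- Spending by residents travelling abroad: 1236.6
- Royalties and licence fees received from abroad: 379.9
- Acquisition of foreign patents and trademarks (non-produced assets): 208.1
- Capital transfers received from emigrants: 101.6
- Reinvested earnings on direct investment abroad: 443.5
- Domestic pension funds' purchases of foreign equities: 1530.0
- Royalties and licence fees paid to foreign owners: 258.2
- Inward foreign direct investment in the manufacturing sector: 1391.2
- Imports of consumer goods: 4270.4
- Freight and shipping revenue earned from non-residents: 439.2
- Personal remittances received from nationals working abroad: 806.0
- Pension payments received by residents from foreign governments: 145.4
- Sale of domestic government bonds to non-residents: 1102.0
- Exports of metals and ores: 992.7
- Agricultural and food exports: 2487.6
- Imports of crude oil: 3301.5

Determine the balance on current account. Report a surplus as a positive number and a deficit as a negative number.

-2773.9

Goods: 992.7 - 4270.4 - 3301.5 + 2487.6 = -4091.6
Services: -258.2 - 1236.6 + 379.9 + 439.2 = -675.7
Primary income: 598.5 + 443.5 = 1042.0
Secondary income: 806.0 + 145.4 = 951.4
Current account = (-4091.6) + (-675.7) + 1042.0 + 951.4 = -2773.9
(Excluded from the current account — capital account: acquisition of foreign patents and trademarks (non-produced assets) 208.1, capital transfers received from emigrants 101.6; financial account: domestic pension funds' purchases of foreign equities 1530.0, inward foreign direct investment in the manufacturing sector 1391.2, sale of domestic government bonds to non-residents 1102.0.)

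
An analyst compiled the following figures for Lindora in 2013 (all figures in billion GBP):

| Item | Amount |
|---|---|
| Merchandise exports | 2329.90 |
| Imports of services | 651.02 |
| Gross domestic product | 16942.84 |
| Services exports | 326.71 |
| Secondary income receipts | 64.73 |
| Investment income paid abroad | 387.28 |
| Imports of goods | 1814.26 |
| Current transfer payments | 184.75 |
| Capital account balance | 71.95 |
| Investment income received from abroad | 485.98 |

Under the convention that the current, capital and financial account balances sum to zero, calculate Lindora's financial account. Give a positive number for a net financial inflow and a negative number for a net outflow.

Goods balance = 2329.90 - 1814.26 = 515.64
Services balance = 326.71 - 651.02 = -324.31
Trade balance (goods + services) = 515.64 + (-324.31) = 191.33
Net primary income = 485.98 - 387.28 = 98.70
Net secondary income = 64.73 - 184.75 = -120.02
Current account = 191.33 + 98.70 + (-120.02) = 170.01
Financial account = -(170.01 + 71.95) = -241.96

-241.96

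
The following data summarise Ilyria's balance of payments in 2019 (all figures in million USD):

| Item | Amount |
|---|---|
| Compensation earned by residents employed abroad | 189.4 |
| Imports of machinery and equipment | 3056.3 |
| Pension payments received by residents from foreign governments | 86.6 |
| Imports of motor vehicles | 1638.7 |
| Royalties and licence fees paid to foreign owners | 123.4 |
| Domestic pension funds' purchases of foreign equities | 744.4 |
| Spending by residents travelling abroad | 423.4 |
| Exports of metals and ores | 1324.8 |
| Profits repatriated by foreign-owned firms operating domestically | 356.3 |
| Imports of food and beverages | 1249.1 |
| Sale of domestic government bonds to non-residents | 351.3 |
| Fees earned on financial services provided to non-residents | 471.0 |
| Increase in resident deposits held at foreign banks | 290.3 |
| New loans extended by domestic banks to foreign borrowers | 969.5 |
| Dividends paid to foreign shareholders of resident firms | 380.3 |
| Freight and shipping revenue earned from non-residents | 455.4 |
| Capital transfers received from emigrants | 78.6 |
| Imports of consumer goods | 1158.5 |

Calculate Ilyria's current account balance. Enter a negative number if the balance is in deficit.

-5858.8

Goods: -3056.3 - 1249.1 - 1158.5 + 1324.8 - 1638.7 = -5777.8
Services: -123.4 + 455.4 + 471.0 - 423.4 = 379.6
Primary income: 189.4 - 356.3 - 380.3 = -547.2
Secondary income: 86.6
Current account = (-5777.8) + 379.6 + (-547.2) + 86.6 = -5858.8
(Excluded from the current account — financial account: domestic pension funds' purchases of foreign equities 744.4, sale of domestic government bonds to non-residents 351.3, increase in resident deposits held at foreign banks 290.3, new loans extended by domestic banks to foreign borrowers 969.5; capital account: capital transfers received from emigrants 78.6.)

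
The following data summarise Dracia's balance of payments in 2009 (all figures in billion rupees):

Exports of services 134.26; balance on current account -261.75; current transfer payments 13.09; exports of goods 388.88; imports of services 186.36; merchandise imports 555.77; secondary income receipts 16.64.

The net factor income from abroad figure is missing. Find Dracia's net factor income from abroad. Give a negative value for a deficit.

Current account = goods balance + services balance + net primary income + net secondary income
Sum of the known components = -215.44
Net factor income from abroad = CA - (known components) = -261.75 - (-215.44) = -46.31

-46.31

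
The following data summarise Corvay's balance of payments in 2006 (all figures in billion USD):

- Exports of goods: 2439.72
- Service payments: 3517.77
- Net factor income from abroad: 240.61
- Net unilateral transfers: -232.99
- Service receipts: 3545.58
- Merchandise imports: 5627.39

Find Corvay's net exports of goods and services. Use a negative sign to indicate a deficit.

Goods balance = 2439.72 - 5627.39 = -3187.67
Services balance = 3545.58 - 3517.77 = 27.81
Trade balance (goods + services) = -3187.67 + 27.81 = -3159.86

-3159.86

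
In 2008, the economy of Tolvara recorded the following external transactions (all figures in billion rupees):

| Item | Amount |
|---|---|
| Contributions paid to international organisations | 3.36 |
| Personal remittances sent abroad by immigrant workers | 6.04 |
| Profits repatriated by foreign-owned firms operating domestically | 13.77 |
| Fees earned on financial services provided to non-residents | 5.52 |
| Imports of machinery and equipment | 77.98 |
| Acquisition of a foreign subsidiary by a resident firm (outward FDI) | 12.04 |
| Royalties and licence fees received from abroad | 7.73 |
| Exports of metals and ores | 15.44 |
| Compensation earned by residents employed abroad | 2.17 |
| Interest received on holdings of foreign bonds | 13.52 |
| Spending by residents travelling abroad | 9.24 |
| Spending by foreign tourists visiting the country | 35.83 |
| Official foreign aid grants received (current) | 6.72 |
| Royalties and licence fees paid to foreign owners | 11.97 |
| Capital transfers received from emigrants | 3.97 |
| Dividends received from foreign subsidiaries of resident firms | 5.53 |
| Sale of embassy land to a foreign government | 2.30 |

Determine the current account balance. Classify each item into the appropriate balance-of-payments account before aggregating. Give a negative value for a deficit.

Goods: -77.98 + 15.44 = -62.54
Services: 35.83 - 11.97 + 5.52 - 9.24 + 7.73 = 27.87
Primary income: -13.77 + 13.52 + 5.53 + 2.17 = 7.45
Secondary income: 6.72 - 6.04 - 3.36 = -2.68
Current account = (-62.54) + 27.87 + 7.45 + (-2.68) = -29.90
(Excluded from the current account — financial account: acquisition of a foreign subsidiary by a resident firm (outward FDI) 12.04; capital account: capital transfers received from emigrants 3.97, sale of embassy land to a foreign government 2.30.)

-29.90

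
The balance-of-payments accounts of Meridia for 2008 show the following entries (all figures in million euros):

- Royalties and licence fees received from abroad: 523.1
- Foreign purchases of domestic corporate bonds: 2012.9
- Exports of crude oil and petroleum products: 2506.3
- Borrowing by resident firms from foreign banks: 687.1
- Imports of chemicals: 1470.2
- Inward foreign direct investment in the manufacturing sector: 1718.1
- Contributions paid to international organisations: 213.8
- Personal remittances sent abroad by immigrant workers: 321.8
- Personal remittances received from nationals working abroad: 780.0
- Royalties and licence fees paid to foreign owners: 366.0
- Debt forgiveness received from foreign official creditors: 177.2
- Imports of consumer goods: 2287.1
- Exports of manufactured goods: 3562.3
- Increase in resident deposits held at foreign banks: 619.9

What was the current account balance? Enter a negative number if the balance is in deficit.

Goods: -2287.1 + 3562.3 - 1470.2 + 2506.3 = 2311.3
Services: 523.1 - 366.0 = 157.1
Secondary income: 780.0 - 321.8 - 213.8 = 244.4
Current account = 2311.3 + 157.1 + 244.4 = 2712.8
(Excluded from the current account — financial account: foreign purchases of domestic corporate bonds 2012.9, borrowing by resident firms from foreign banks 687.1, inward foreign direct investment in the manufacturing sector 1718.1, increase in resident deposits held at foreign banks 619.9; capital account: debt forgiveness received from foreign official creditors 177.2.)

2712.8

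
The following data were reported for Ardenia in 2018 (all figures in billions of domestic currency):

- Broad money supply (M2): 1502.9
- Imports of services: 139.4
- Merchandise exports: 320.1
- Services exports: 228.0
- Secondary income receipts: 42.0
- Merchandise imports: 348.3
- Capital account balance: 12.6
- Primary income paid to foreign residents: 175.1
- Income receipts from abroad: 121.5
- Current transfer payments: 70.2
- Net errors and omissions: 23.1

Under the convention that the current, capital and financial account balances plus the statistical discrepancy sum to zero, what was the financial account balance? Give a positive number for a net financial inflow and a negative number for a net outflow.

Goods balance = 320.1 - 348.3 = -28.2
Services balance = 228.0 - 139.4 = 88.6
Trade balance (goods + services) = -28.2 + 88.6 = 60.4
Net primary income = 121.5 - 175.1 = -53.6
Net secondary income = 42.0 - 70.2 = -28.2
Current account = 60.4 + (-53.6) + (-28.2) = -21.4
Financial account = -(-21.4 + 12.6 + 23.1) = -14.3

-14.3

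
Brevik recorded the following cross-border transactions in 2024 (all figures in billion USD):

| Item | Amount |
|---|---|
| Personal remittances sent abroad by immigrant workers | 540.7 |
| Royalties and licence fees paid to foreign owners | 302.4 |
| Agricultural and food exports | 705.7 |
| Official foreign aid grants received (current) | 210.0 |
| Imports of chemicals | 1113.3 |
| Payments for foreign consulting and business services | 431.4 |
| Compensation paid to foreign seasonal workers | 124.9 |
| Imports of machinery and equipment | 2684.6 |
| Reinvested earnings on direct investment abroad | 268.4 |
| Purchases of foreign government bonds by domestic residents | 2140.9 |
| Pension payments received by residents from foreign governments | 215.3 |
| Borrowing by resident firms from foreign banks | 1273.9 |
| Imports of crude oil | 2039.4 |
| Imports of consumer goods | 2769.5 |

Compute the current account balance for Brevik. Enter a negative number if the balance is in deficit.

-8606.8

Goods: -1113.3 - 2684.6 - 2769.5 - 2039.4 + 705.7 = -7901.1
Services: -431.4 - 302.4 = -733.8
Primary income: 268.4 - 124.9 = 143.5
Secondary income: -540.7 + 210.0 + 215.3 = -115.4
Current account = (-7901.1) + (-733.8) + 143.5 + (-115.4) = -8606.8
(Excluded from the current account — financial account: purchases of foreign government bonds by domestic residents 2140.9, borrowing by resident firms from foreign banks 1273.9.)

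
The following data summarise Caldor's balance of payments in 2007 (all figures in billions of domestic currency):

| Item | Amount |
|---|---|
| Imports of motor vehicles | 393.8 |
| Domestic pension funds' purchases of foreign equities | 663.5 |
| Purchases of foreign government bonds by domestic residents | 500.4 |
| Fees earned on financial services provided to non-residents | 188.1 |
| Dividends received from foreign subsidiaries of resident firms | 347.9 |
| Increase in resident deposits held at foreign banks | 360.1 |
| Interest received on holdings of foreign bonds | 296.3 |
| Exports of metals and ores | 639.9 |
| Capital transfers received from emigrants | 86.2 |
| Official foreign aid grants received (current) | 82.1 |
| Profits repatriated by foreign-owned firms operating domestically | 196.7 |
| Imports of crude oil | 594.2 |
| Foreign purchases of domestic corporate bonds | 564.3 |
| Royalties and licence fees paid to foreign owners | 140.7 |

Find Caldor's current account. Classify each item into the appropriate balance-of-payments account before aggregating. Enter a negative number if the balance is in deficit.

228.9

Goods: -393.8 - 594.2 + 639.9 = -348.1
Services: 188.1 - 140.7 = 47.4
Primary income: 296.3 - 196.7 + 347.9 = 447.5
Secondary income: 82.1
Current account = (-348.1) + 47.4 + 447.5 + 82.1 = 228.9
(Excluded from the current account — financial account: domestic pension funds' purchases of foreign equities 663.5, purchases of foreign government bonds by domestic residents 500.4, increase in resident deposits held at foreign banks 360.1, foreign purchases of domestic corporate bonds 564.3; capital account: capital transfers received from emigrants 86.2.)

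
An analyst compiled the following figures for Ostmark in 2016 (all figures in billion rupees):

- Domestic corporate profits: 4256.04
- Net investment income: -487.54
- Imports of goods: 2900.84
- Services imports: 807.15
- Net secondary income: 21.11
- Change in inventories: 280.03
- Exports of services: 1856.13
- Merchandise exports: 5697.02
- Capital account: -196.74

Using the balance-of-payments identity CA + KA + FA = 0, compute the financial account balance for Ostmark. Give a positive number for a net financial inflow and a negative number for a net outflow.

-3181.99

Goods balance = 5697.02 - 2900.84 = 2796.18
Services balance = 1856.13 - 807.15 = 1048.98
Trade balance (goods + services) = 2796.18 + 1048.98 = 3845.16
Net primary income = -487.54
Net secondary income = 21.11
Current account = 3845.16 + (-487.54) + 21.11 = 3378.73
Financial account = -(3378.73 + (-196.74)) = -3181.99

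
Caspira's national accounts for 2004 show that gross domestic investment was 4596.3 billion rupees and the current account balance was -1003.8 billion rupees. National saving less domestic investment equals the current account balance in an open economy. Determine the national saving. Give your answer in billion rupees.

S - I = CA (net lending to the rest of the world).
S = I + CA = 4596.3 + (-1003.8) = 3592.5

3592.5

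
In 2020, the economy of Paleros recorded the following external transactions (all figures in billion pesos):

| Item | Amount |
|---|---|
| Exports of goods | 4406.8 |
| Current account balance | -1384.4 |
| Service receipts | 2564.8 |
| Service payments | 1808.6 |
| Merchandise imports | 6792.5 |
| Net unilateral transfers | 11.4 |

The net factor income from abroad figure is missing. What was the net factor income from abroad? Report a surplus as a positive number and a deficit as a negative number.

Current account = goods balance + services balance + net primary income + net secondary income
Sum of the known components = -1618.1
Net factor income from abroad = CA - (known components) = -1384.4 - (-1618.1) = 233.7

233.7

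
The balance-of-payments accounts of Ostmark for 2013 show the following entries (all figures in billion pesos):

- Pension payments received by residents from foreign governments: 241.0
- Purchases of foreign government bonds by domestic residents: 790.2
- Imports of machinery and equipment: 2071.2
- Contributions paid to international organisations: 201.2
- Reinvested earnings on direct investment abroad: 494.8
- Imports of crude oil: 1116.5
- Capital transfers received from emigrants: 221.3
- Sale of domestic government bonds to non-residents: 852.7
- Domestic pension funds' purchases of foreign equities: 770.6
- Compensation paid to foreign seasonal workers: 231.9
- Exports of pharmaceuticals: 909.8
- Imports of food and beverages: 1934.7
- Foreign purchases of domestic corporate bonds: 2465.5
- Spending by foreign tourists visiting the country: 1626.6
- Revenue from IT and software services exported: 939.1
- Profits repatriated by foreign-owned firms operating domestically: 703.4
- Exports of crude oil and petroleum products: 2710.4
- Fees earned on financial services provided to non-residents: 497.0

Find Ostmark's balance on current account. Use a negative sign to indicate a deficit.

Goods: -1934.7 - 2071.2 + 909.8 - 1116.5 + 2710.4 = -1502.2
Services: 497.0 + 939.1 + 1626.6 = 3062.7
Primary income: -703.4 + 494.8 - 231.9 = -440.5
Secondary income: 241.0 - 201.2 = 39.8
Current account = (-1502.2) + 3062.7 + (-440.5) + 39.8 = 1159.8
(Excluded from the current account — financial account: purchases of foreign government bonds by domestic residents 790.2, sale of domestic government bonds to non-residents 852.7, domestic pension funds' purchases of foreign equities 770.6, foreign purchases of domestic corporate bonds 2465.5; capital account: capital transfers received from emigrants 221.3.)

1159.8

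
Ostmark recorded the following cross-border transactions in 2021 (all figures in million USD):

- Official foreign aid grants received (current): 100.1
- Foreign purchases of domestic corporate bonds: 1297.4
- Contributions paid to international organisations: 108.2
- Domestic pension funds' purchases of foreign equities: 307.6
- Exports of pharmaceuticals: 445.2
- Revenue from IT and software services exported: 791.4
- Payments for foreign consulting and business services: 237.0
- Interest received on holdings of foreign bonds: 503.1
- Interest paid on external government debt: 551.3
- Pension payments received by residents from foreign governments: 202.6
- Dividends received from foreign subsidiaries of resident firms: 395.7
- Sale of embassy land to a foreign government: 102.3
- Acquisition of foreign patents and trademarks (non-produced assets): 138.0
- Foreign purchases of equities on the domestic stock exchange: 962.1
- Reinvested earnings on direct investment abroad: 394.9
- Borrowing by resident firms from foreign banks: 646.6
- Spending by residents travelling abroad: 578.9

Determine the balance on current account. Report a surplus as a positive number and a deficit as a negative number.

Goods: 445.2
Services: -578.9 + 791.4 - 237.0 = -24.5
Primary income: -551.3 + 395.7 + 394.9 + 503.1 = 742.4
Secondary income: 100.1 + 202.6 - 108.2 = 194.5
Current account = 445.2 + (-24.5) + 742.4 + 194.5 = 1357.6
(Excluded from the current account — financial account: foreign purchases of domestic corporate bonds 1297.4, domestic pension funds' purchases of foreign equities 307.6, foreign purchases of equities on the domestic stock exchange 962.1, borrowing by resident firms from foreign banks 646.6; capital account: sale of embassy land to a foreign government 102.3, acquisition of foreign patents and trademarks (non-produced assets) 138.0.)

1357.6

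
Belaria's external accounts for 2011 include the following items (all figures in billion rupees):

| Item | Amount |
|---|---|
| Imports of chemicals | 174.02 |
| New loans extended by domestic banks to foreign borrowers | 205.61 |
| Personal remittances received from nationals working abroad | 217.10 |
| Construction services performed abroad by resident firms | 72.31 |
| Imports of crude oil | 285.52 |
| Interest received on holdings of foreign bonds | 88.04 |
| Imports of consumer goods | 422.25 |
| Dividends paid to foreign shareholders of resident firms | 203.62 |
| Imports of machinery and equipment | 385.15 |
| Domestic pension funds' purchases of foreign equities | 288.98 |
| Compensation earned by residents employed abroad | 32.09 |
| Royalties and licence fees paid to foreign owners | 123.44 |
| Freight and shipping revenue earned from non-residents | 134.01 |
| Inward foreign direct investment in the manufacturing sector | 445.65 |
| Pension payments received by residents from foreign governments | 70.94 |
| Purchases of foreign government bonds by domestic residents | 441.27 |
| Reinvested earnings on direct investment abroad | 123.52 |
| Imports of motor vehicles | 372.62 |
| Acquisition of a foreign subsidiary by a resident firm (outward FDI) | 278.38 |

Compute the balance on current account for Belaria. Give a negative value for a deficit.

-1228.61

Goods: -174.02 - 372.62 - 422.25 - 285.52 - 385.15 = -1639.56
Services: -123.44 + 72.31 + 134.01 = 82.88
Primary income: 123.52 - 203.62 + 88.04 + 32.09 = 40.03
Secondary income: 70.94 + 217.10 = 288.04
Current account = (-1639.56) + 82.88 + 40.03 + 288.04 = -1228.61
(Excluded from the current account — financial account: new loans extended by domestic banks to foreign borrowers 205.61, domestic pension funds' purchases of foreign equities 288.98, inward foreign direct investment in the manufacturing sector 445.65, purchases of foreign government bonds by domestic residents 441.27, acquisition of a foreign subsidiary by a resident firm (outward FDI) 278.38.)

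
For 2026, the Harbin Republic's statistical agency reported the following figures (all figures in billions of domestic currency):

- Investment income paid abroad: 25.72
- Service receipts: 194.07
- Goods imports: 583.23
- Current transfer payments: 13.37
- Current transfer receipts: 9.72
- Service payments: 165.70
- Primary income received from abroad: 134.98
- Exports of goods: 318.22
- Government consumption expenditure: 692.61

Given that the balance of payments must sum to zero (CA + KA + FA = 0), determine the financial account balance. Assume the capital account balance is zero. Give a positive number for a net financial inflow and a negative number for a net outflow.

Goods balance = 318.22 - 583.23 = -265.01
Services balance = 194.07 - 165.70 = 28.37
Trade balance (goods + services) = -265.01 + 28.37 = -236.64
Net primary income = 134.98 - 25.72 = 109.26
Net secondary income = 9.72 - 13.37 = -3.65
Current account = -236.64 + 109.26 + (-3.65) = -131.03
Financial account = -(-131.03) = 131.03

131.03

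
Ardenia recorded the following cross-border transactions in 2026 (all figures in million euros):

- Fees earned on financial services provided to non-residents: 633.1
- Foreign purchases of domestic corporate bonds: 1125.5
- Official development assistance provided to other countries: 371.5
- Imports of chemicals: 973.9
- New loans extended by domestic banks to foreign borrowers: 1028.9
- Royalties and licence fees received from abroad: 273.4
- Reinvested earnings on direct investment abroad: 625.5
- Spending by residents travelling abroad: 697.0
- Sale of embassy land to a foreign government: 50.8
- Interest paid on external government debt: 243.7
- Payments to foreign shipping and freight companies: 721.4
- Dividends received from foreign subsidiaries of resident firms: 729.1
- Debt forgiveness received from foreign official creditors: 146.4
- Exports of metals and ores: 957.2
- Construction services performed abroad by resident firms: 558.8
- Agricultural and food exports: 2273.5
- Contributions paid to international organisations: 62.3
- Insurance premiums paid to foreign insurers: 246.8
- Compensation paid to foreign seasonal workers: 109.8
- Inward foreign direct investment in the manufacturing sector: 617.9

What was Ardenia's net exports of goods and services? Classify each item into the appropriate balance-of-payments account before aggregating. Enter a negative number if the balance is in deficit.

2056.9

Goods: 2273.5 + 957.2 - 973.9 = 2256.8
Services: 558.8 + 273.4 - 697.0 - 246.8 + 633.1 - 721.4 = -199.9
Trade balance = 2256.8 + (-199.9) = 2056.9
(Excluded from the trade balance — financial account: foreign purchases of domestic corporate bonds 1125.5, new loans extended by domestic banks to foreign borrowers 1028.9, inward foreign direct investment in the manufacturing sector 617.9; secondary income: official development assistance provided to other countries 371.5, contributions paid to international organisations 62.3; primary income: reinvested earnings on direct investment abroad 625.5, interest paid on external government debt 243.7, dividends received from foreign subsidiaries of resident firms 729.1, compensation paid to foreign seasonal workers 109.8; capital account: sale of embassy land to a foreign government 50.8, debt forgiveness received from foreign official creditors 146.4.)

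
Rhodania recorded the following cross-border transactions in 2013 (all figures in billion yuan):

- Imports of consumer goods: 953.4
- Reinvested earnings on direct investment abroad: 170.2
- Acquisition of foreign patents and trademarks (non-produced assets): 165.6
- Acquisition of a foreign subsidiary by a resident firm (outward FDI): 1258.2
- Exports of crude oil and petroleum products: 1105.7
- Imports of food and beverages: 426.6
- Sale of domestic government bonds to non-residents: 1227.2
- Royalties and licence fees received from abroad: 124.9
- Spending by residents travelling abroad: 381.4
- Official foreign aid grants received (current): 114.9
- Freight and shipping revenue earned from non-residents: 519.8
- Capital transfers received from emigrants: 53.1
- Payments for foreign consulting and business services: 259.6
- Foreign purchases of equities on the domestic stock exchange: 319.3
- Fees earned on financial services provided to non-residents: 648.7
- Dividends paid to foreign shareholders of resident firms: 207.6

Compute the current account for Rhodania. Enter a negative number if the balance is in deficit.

455.6

Goods: -426.6 + 1105.7 - 953.4 = -274.3
Services: 648.7 + 519.8 - 381.4 + 124.9 - 259.6 = 652.4
Primary income: -207.6 + 170.2 = -37.4
Secondary income: 114.9
Current account = (-274.3) + 652.4 + (-37.4) + 114.9 = 455.6
(Excluded from the current account — capital account: acquisition of foreign patents and trademarks (non-produced assets) 165.6, capital transfers received from emigrants 53.1; financial account: acquisition of a foreign subsidiary by a resident firm (outward FDI) 1258.2, sale of domestic government bonds to non-residents 1227.2, foreign purchases of equities on the domestic stock exchange 319.3.)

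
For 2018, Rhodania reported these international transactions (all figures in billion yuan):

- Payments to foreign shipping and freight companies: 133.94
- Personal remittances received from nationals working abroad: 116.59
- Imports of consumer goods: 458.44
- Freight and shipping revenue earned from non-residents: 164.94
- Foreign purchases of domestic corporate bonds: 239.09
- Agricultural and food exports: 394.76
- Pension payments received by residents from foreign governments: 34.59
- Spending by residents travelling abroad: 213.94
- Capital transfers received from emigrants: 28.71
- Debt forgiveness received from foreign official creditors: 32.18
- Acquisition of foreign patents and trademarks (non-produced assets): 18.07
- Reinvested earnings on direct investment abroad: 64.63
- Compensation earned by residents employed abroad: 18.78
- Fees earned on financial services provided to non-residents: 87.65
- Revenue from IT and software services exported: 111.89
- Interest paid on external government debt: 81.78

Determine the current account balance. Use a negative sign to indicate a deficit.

Goods: -458.44 + 394.76 = -63.68
Services: -133.94 + 87.65 + 111.89 - 213.94 + 164.94 = 16.60
Primary income: 64.63 - 81.78 + 18.78 = 1.63
Secondary income: 116.59 + 34.59 = 151.18
Current account = (-63.68) + 16.60 + 1.63 + 151.18 = 105.73
(Excluded from the current account — financial account: foreign purchases of domestic corporate bonds 239.09; capital account: capital transfers received from emigrants 28.71, debt forgiveness received from foreign official creditors 32.18, acquisition of foreign patents and trademarks (non-produced assets) 18.07.)

105.73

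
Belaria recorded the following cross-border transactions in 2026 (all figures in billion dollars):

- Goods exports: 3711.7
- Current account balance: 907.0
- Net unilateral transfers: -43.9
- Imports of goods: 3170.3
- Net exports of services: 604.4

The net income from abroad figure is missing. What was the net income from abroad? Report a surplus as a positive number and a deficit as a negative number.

-194.9

Current account = goods balance + services balance + net primary income + net secondary income
Sum of the known components = 1101.9
Net income from abroad = CA - (known components) = 907.0 - 1101.9 = -194.9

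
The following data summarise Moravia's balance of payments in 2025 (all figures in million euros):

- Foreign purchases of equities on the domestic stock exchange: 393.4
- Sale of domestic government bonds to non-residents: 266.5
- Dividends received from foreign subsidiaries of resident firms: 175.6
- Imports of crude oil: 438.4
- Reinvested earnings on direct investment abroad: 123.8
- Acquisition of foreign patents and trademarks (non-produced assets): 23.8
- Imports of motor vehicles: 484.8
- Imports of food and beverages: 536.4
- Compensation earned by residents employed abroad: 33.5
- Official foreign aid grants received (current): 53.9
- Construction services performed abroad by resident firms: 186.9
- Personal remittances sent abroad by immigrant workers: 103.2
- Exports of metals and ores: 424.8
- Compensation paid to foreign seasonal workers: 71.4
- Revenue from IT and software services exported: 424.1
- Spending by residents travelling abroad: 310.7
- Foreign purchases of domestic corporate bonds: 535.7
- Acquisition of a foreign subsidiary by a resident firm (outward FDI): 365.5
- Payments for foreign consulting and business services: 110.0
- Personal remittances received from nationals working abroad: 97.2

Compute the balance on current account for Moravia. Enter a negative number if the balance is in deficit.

Goods: -536.4 + 424.8 - 484.8 - 438.4 = -1034.8
Services: -110.0 + 424.1 - 310.7 + 186.9 = 190.3
Primary income: -71.4 + 175.6 + 123.8 + 33.5 = 261.5
Secondary income: 97.2 - 103.2 + 53.9 = 47.9
Current account = (-1034.8) + 190.3 + 261.5 + 47.9 = -535.1
(Excluded from the current account — financial account: foreign purchases of equities on the domestic stock exchange 393.4, sale of domestic government bonds to non-residents 266.5, foreign purchases of domestic corporate bonds 535.7, acquisition of a foreign subsidiary by a resident firm (outward FDI) 365.5; capital account: acquisition of foreign patents and trademarks (non-produced assets) 23.8.)

-535.1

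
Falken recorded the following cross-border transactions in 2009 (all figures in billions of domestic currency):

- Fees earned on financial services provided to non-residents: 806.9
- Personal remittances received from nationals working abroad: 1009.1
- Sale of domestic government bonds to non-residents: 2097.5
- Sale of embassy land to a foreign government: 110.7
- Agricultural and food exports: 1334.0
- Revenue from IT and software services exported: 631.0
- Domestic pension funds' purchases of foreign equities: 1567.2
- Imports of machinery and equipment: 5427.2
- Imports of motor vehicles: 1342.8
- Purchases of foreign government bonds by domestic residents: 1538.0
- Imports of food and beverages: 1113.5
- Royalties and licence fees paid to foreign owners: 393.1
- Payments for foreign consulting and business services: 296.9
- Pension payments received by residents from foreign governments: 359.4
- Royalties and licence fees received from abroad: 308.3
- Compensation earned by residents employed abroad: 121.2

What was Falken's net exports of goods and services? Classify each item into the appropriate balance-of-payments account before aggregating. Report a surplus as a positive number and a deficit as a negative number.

-5493.3

Goods: -5427.2 - 1342.8 + 1334.0 - 1113.5 = -6549.5
Services: 308.3 + 631.0 + 806.9 - 393.1 - 296.9 = 1056.2
Trade balance = -6549.5 + 1056.2 = -5493.3
(Excluded from the trade balance — secondary income: personal remittances received from nationals working abroad 1009.1, pension payments received by residents from foreign governments 359.4; financial account: sale of domestic government bonds to non-residents 2097.5, domestic pension funds' purchases of foreign equities 1567.2, purchases of foreign government bonds by domestic residents 1538.0; capital account: sale of embassy land to a foreign government 110.7; primary income: compensation earned by residents employed abroad 121.2.)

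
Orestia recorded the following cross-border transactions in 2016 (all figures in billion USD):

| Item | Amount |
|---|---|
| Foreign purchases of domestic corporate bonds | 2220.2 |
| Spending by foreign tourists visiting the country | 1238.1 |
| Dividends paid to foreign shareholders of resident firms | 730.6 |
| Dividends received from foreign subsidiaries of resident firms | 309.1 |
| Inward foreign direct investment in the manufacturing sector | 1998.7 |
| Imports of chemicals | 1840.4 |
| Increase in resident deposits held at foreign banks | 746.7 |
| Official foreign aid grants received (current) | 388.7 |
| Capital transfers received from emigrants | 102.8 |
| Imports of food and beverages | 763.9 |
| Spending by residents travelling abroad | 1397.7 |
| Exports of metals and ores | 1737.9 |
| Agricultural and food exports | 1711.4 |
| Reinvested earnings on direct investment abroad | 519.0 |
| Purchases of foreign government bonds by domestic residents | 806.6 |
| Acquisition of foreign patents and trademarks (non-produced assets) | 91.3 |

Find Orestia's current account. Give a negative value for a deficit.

Goods: 1711.4 + 1737.9 - 763.9 - 1840.4 = 845.0
Services: -1397.7 + 1238.1 = -159.6
Primary income: 519.0 + 309.1 - 730.6 = 97.5
Secondary income: 388.7
Current account = 845.0 + (-159.6) + 97.5 + 388.7 = 1171.6
(Excluded from the current account — financial account: foreign purchases of domestic corporate bonds 2220.2, inward foreign direct investment in the manufacturing sector 1998.7, increase in resident deposits held at foreign banks 746.7, purchases of foreign government bonds by domestic residents 806.6; capital account: capital transfers received from emigrants 102.8, acquisition of foreign patents and trademarks (non-produced assets) 91.3.)

1171.6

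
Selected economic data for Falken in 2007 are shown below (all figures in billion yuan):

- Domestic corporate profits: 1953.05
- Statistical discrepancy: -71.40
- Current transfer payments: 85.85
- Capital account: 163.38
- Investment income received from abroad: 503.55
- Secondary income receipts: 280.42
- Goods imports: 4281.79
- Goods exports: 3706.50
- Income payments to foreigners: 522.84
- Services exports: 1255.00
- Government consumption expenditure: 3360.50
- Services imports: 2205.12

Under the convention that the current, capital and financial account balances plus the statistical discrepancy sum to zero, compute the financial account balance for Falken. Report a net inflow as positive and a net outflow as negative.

1258.15

Goods balance = 3706.50 - 4281.79 = -575.29
Services balance = 1255.00 - 2205.12 = -950.12
Trade balance (goods + services) = -575.29 + (-950.12) = -1525.41
Net primary income = 503.55 - 522.84 = -19.29
Net secondary income = 280.42 - 85.85 = 194.57
Current account = -1525.41 + (-19.29) + 194.57 = -1350.13
Financial account = -(-1350.13 + 163.38 + (-71.40)) = 1258.15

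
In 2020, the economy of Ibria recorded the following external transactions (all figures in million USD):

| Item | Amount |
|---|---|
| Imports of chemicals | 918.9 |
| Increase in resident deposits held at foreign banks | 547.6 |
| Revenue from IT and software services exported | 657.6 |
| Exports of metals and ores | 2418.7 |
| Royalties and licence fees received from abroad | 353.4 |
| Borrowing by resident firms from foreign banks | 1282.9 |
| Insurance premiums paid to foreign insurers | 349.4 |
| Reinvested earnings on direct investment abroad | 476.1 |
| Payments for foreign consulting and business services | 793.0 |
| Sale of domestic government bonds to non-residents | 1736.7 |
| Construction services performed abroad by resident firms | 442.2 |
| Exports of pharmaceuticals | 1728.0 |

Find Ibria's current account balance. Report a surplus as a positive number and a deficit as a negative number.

Goods: 1728.0 - 918.9 + 2418.7 = 3227.8
Services: 657.6 + 353.4 + 442.2 - 793.0 - 349.4 = 310.8
Primary income: 476.1
Current account = 3227.8 + 310.8 + 476.1 = 4014.7
(Excluded from the current account — financial account: increase in resident deposits held at foreign banks 547.6, borrowing by resident firms from foreign banks 1282.9, sale of domestic government bonds to non-residents 1736.7.)

4014.7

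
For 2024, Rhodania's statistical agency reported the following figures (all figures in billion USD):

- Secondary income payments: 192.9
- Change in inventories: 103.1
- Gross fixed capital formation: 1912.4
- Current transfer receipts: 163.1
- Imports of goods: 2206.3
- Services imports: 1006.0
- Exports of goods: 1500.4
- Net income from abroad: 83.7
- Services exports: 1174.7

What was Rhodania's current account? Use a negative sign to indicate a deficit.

Goods balance = 1500.4 - 2206.3 = -705.9
Services balance = 1174.7 - 1006.0 = 168.7
Trade balance (goods + services) = -705.9 + 168.7 = -537.2
Net primary income = 83.7
Net secondary income = 163.1 - 192.9 = -29.8
Current account = -537.2 + 83.7 + (-29.8) = -483.3

-483.3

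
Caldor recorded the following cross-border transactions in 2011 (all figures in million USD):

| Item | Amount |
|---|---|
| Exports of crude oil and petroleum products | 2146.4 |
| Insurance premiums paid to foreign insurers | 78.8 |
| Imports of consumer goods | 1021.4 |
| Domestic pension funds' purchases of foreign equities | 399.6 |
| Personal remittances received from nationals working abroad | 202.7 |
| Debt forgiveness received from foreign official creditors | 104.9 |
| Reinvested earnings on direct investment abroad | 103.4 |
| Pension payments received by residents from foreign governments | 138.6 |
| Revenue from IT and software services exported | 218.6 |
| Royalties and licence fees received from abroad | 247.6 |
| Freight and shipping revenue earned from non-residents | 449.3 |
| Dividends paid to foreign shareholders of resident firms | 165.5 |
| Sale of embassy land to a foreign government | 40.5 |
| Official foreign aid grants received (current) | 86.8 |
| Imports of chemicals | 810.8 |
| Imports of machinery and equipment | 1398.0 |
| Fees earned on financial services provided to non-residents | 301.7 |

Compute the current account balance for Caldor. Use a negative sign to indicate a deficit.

Goods: -810.8 + 2146.4 - 1398.0 - 1021.4 = -1083.8
Services: -78.8 + 449.3 + 218.6 + 247.6 + 301.7 = 1138.4
Primary income: 103.4 - 165.5 = -62.1
Secondary income: 138.6 + 86.8 + 202.7 = 428.1
Current account = (-1083.8) + 1138.4 + (-62.1) + 428.1 = 420.6
(Excluded from the current account — financial account: domestic pension funds' purchases of foreign equities 399.6; capital account: debt forgiveness received from foreign official creditors 104.9, sale of embassy land to a foreign government 40.5.)

420.6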